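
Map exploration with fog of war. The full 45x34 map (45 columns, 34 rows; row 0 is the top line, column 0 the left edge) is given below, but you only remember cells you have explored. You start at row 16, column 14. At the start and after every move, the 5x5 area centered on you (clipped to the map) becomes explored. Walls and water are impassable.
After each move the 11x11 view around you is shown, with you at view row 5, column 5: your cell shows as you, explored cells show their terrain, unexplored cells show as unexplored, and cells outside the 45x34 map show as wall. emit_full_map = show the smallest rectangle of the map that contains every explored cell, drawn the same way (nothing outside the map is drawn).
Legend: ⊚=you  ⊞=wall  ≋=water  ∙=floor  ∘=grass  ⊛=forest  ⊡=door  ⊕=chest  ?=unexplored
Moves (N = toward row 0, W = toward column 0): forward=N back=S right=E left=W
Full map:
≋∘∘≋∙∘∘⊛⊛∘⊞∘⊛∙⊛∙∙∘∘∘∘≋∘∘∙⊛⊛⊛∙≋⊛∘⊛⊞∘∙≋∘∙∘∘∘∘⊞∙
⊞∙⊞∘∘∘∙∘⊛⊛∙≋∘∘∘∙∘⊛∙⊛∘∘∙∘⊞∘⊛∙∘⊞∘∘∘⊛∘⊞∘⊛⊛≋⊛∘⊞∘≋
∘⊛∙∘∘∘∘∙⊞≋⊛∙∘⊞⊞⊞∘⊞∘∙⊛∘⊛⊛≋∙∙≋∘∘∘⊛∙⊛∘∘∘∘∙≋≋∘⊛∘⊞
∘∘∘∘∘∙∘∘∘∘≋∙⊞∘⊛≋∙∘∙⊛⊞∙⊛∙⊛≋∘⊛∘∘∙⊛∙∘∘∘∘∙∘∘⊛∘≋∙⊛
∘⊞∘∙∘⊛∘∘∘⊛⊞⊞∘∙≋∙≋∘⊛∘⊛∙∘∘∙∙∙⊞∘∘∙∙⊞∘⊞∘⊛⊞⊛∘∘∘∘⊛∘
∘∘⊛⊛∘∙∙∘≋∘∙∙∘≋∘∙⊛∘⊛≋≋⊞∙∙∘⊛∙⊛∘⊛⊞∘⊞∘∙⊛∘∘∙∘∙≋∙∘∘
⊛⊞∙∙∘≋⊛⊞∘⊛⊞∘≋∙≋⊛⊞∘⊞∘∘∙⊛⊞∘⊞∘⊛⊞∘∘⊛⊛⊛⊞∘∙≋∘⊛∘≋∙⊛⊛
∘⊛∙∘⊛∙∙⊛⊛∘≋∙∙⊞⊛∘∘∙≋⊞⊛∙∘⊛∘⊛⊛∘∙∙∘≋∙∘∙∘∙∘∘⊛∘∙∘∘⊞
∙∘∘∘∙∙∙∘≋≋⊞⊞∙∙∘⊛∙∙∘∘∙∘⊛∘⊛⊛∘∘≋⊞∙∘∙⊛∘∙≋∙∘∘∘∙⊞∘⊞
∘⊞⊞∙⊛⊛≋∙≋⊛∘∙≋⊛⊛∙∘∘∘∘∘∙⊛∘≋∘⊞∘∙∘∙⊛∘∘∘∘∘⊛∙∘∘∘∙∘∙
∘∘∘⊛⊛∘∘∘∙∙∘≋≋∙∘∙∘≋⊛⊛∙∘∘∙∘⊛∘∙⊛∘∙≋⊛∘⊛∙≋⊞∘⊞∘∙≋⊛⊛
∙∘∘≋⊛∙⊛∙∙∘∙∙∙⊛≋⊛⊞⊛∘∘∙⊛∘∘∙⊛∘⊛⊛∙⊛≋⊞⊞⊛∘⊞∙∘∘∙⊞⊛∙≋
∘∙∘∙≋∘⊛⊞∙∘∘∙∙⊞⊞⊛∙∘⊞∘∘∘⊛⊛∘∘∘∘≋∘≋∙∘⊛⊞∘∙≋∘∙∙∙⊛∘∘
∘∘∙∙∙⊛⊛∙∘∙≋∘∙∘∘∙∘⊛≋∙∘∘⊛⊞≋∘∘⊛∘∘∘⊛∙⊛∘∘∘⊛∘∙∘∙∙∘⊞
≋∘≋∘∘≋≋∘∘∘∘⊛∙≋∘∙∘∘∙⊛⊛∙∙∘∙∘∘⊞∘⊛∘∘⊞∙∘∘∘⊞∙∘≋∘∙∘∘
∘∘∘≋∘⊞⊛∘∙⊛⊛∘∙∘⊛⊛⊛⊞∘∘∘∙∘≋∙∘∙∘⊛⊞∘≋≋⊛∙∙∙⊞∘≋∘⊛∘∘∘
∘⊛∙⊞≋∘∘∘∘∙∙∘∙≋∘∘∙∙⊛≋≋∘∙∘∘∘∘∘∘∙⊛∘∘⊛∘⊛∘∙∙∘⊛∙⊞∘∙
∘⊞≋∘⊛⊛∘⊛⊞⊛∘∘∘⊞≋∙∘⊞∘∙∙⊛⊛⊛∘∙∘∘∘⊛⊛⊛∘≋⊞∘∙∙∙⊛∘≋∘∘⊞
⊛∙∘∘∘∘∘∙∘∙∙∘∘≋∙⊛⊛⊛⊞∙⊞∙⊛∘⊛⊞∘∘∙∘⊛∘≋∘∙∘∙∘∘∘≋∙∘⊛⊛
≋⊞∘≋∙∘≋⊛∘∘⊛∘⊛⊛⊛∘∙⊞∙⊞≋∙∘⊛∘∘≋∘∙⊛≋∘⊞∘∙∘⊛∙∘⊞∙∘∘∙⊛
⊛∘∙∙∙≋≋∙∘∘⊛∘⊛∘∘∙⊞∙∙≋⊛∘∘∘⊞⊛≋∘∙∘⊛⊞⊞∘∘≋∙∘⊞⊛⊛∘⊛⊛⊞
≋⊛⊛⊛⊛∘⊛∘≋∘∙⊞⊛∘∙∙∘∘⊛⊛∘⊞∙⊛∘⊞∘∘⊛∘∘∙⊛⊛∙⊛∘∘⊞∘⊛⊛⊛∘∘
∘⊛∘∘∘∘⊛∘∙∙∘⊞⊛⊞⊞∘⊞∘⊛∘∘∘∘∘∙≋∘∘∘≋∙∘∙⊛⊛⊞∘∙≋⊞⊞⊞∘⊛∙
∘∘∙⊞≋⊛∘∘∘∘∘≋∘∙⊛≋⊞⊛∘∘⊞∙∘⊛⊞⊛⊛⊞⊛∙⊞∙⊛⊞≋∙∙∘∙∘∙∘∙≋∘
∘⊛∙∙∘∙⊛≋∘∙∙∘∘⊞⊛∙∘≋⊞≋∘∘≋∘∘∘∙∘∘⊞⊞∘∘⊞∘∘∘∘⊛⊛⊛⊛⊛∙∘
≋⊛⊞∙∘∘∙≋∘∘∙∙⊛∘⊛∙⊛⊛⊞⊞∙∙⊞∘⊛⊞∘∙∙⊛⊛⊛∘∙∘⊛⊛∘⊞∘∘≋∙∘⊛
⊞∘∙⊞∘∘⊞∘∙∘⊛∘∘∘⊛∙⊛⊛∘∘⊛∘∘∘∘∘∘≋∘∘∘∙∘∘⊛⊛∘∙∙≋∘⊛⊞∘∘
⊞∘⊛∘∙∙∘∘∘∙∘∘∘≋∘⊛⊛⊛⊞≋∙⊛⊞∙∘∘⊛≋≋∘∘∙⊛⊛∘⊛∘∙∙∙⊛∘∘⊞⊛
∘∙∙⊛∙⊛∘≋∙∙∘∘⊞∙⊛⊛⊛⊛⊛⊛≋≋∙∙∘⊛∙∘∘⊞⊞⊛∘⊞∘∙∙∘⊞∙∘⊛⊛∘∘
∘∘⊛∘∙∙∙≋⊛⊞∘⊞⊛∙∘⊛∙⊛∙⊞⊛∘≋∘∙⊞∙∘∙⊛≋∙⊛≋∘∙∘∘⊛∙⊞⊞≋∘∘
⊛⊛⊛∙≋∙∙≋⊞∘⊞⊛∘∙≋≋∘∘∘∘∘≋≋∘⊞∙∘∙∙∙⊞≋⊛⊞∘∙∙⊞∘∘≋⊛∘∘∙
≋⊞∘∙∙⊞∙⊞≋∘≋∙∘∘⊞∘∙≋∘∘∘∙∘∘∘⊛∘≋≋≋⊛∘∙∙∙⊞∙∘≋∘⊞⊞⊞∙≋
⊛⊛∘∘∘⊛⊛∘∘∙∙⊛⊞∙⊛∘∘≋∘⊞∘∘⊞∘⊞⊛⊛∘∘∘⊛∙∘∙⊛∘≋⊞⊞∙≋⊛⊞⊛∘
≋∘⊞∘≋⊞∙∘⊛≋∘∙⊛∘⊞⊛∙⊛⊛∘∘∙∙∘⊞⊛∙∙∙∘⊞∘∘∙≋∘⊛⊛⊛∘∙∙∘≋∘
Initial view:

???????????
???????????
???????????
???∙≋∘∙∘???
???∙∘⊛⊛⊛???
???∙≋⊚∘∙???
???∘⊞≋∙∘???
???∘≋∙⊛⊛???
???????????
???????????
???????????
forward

???????????
???????????
???????????
???∙∘∘∙∘???
???∙≋∘∙∘???
???∙∘⊚⊛⊛???
???∙≋∘∘∙???
???∘⊞≋∙∘???
???∘≋∙⊛⊛???
???????????
???????????

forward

???????????
???????????
???????????
???∙⊞⊞⊛∙???
???∙∘∘∙∘???
???∙≋⊚∙∘???
???∙∘⊛⊛⊛???
???∙≋∘∘∙???
???∘⊞≋∙∘???
???∘≋∙⊛⊛???
???????????

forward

???????????
???????????
???????????
???∙⊛≋⊛⊞???
???∙⊞⊞⊛∙???
???∙∘⊚∙∘???
???∙≋∘∙∘???
???∙∘⊛⊛⊛???
???∙≋∘∘∙???
???∘⊞≋∙∘???
???∘≋∙⊛⊛???

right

???????????
???????????
???????????
??∙⊛≋⊛⊞⊛???
??∙⊞⊞⊛∙∘???
??∙∘∘⊚∘⊛???
??∙≋∘∙∘∘???
??∙∘⊛⊛⊛⊞???
??∙≋∘∘∙????
??∘⊞≋∙∘????
??∘≋∙⊛⊛????

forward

???????????
???????????
???????????
???∙∘∙∘≋???
??∙⊛≋⊛⊞⊛???
??∙⊞⊞⊚∙∘???
??∙∘∘∙∘⊛???
??∙≋∘∙∘∘???
??∙∘⊛⊛⊛⊞???
??∙≋∘∘∙????
??∘⊞≋∙∘????

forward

???????????
???????????
???????????
???⊛⊛∙∘∘???
???∙∘∙∘≋???
??∙⊛≋⊚⊞⊛???
??∙⊞⊞⊛∙∘???
??∙∘∘∙∘⊛???
??∙≋∘∙∘∘???
??∙∘⊛⊛⊛⊞???
??∙≋∘∘∙????

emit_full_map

?⊛⊛∙∘∘
?∙∘∙∘≋
∙⊛≋⊚⊞⊛
∙⊞⊞⊛∙∘
∙∘∘∙∘⊛
∙≋∘∙∘∘
∙∘⊛⊛⊛⊞
∙≋∘∘∙?
∘⊞≋∙∘?
∘≋∙⊛⊛?

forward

???????????
???????????
???????????
???∙∘⊛∙∙???
???⊛⊛∙∘∘???
???∙∘⊚∘≋???
??∙⊛≋⊛⊞⊛???
??∙⊞⊞⊛∙∘???
??∙∘∘∙∘⊛???
??∙≋∘∙∘∘???
??∙∘⊛⊛⊛⊞???

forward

???????????
???????????
???????????
???⊞⊛∘∘∙???
???∙∘⊛∙∙???
???⊛⊛⊚∘∘???
???∙∘∙∘≋???
??∙⊛≋⊛⊞⊛???
??∙⊞⊞⊛∙∘???
??∙∘∘∙∘⊛???
??∙≋∘∙∘∘???

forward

???????????
???????????
???????????
???∙≋⊛⊞∘???
???⊞⊛∘∘∙???
???∙∘⊚∙∙???
???⊛⊛∙∘∘???
???∙∘∙∘≋???
??∙⊛≋⊛⊞⊛???
??∙⊞⊞⊛∙∘???
??∙∘∘∙∘⊛???

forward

???????????
???????????
???????????
???≋∘∙⊛∘???
???∙≋⊛⊞∘???
???⊞⊛⊚∘∙???
???∙∘⊛∙∙???
???⊛⊛∙∘∘???
???∙∘∙∘≋???
??∙⊛≋⊛⊞⊛???
??∙⊞⊞⊛∙∘???

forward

???????????
???????????
???????????
???∙≋∙≋∘???
???≋∘∙⊛∘???
???∙≋⊚⊞∘???
???⊞⊛∘∘∙???
???∙∘⊛∙∙???
???⊛⊛∙∘∘???
???∙∘∙∘≋???
??∙⊛≋⊛⊞⊛???

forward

???????????
???????????
???????????
???∘⊛≋∙∘???
???∙≋∙≋∘???
???≋∘⊚⊛∘???
???∙≋⊛⊞∘???
???⊞⊛∘∘∙???
???∙∘⊛∙∙???
???⊛⊛∙∘∘???
???∙∘∙∘≋???

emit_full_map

?∘⊛≋∙∘
?∙≋∙≋∘
?≋∘⊚⊛∘
?∙≋⊛⊞∘
?⊞⊛∘∘∙
?∙∘⊛∙∙
?⊛⊛∙∘∘
?∙∘∙∘≋
∙⊛≋⊛⊞⊛
∙⊞⊞⊛∙∘
∙∘∘∙∘⊛
∙≋∘∙∘∘
∙∘⊛⊛⊛⊞
∙≋∘∘∙?
∘⊞≋∙∘?
∘≋∙⊛⊛?

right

???????????
???????????
???????????
??∘⊛≋∙∘∙???
??∙≋∙≋∘⊛???
??≋∘∙⊚∘⊛???
??∙≋⊛⊞∘⊞???
??⊞⊛∘∘∙≋???
??∙∘⊛∙∙????
??⊛⊛∙∘∘????
??∙∘∙∘≋????

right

???????????
???????????
???????????
?∘⊛≋∙∘∙⊛???
?∙≋∙≋∘⊛∘???
?≋∘∙⊛⊚⊛≋???
?∙≋⊛⊞∘⊞∘???
?⊞⊛∘∘∙≋⊞???
?∙∘⊛∙∙?????
?⊛⊛∙∘∘?????
?∙∘∙∘≋?????

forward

⊞⊞⊞⊞⊞⊞⊞⊞⊞⊞⊞
???????????
???????????
???⊞∘⊞∘∙???
?∘⊛≋∙∘∙⊛???
?∙≋∙≋⊚⊛∘???
?≋∘∙⊛∘⊛≋???
?∙≋⊛⊞∘⊞∘???
?⊞⊛∘∘∙≋⊞???
?∙∘⊛∙∙?????
?⊛⊛∙∘∘?????

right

⊞⊞⊞⊞⊞⊞⊞⊞⊞⊞⊞
???????????
???????????
??⊞∘⊞∘∙⊛???
∘⊛≋∙∘∙⊛⊞???
∙≋∙≋∘⊚∘⊛???
≋∘∙⊛∘⊛≋≋???
∙≋⊛⊞∘⊞∘∘???
⊞⊛∘∘∙≋⊞????
∙∘⊛∙∙??????
⊛⊛∙∘∘??????

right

⊞⊞⊞⊞⊞⊞⊞⊞⊞⊞⊞
???????????
???????????
?⊞∘⊞∘∙⊛∘???
⊛≋∙∘∙⊛⊞∙???
≋∙≋∘⊛⊚⊛∙???
∘∙⊛∘⊛≋≋⊞???
≋⊛⊞∘⊞∘∘∙???
⊛∘∘∙≋⊞?????
∘⊛∙∙???????
⊛∙∘∘???????

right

⊞⊞⊞⊞⊞⊞⊞⊞⊞⊞⊞
???????????
???????????
⊞∘⊞∘∙⊛∘⊛???
≋∙∘∙⊛⊞∙⊛???
∙≋∘⊛∘⊚∙∘???
∙⊛∘⊛≋≋⊞∙???
⊛⊞∘⊞∘∘∙⊛???
∘∘∙≋⊞??????
⊛∙∙????????
∙∘∘????????

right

⊞⊞⊞⊞⊞⊞⊞⊞⊞⊞⊞
???????????
???????????
∘⊞∘∙⊛∘⊛⊛???
∙∘∙⊛⊞∙⊛∙???
≋∘⊛∘⊛⊚∘∘???
⊛∘⊛≋≋⊞∙∙???
⊞∘⊞∘∘∙⊛⊞???
∘∙≋⊞???????
∙∙?????????
∘∘?????????

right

⊞⊞⊞⊞⊞⊞⊞⊞⊞⊞⊞
???????????
???????????
⊞∘∙⊛∘⊛⊛≋???
∘∙⊛⊞∙⊛∙⊛???
∘⊛∘⊛∙⊚∘∙???
∘⊛≋≋⊞∙∙∘???
∘⊞∘∘∙⊛⊞∘???
∙≋⊞????????
∙??????????
∘??????????

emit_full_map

???⊞∘⊞∘∙⊛∘⊛⊛≋
?∘⊛≋∙∘∙⊛⊞∙⊛∙⊛
?∙≋∙≋∘⊛∘⊛∙⊚∘∙
?≋∘∙⊛∘⊛≋≋⊞∙∙∘
?∙≋⊛⊞∘⊞∘∘∙⊛⊞∘
?⊞⊛∘∘∙≋⊞?????
?∙∘⊛∙∙???????
?⊛⊛∙∘∘???????
?∙∘∙∘≋???????
∙⊛≋⊛⊞⊛???????
∙⊞⊞⊛∙∘???????
∙∘∘∙∘⊛???????
∙≋∘∙∘∘???????
∙∘⊛⊛⊛⊞???????
∙≋∘∘∙????????
∘⊞≋∙∘????????
∘≋∙⊛⊛????????

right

⊞⊞⊞⊞⊞⊞⊞⊞⊞⊞⊞
???????????
???????????
∘∙⊛∘⊛⊛≋∙???
∙⊛⊞∙⊛∙⊛≋???
⊛∘⊛∙∘⊚∙∙???
⊛≋≋⊞∙∙∘⊛???
⊞∘∘∙⊛⊞∘⊞???
≋⊞?????????
???????????
???????????

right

⊞⊞⊞⊞⊞⊞⊞⊞⊞⊞⊞
???????????
???????????
∙⊛∘⊛⊛≋∙∙???
⊛⊞∙⊛∙⊛≋∘???
∘⊛∙∘∘⊚∙∙???
≋≋⊞∙∙∘⊛∙???
∘∘∙⊛⊞∘⊞∘???
⊞??????????
???????????
???????????

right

⊞⊞⊞⊞⊞⊞⊞⊞⊞⊞⊞
???????????
???????????
⊛∘⊛⊛≋∙∙≋???
⊞∙⊛∙⊛≋∘⊛???
⊛∙∘∘∙⊚∙⊞???
≋⊞∙∙∘⊛∙⊛???
∘∙⊛⊞∘⊞∘⊛???
???????????
???????????
???????????

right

⊞⊞⊞⊞⊞⊞⊞⊞⊞⊞⊞
???????????
???????????
∘⊛⊛≋∙∙≋∘???
∙⊛∙⊛≋∘⊛∘???
∙∘∘∙∙⊚⊞∘???
⊞∙∙∘⊛∙⊛∘???
∙⊛⊞∘⊞∘⊛⊞???
???????????
???????????
???????????

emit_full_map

???⊞∘⊞∘∙⊛∘⊛⊛≋∙∙≋∘
?∘⊛≋∙∘∙⊛⊞∙⊛∙⊛≋∘⊛∘
?∙≋∙≋∘⊛∘⊛∙∘∘∙∙⊚⊞∘
?≋∘∙⊛∘⊛≋≋⊞∙∙∘⊛∙⊛∘
?∙≋⊛⊞∘⊞∘∘∙⊛⊞∘⊞∘⊛⊞
?⊞⊛∘∘∙≋⊞?????????
?∙∘⊛∙∙???????????
?⊛⊛∙∘∘???????????
?∙∘∙∘≋???????????
∙⊛≋⊛⊞⊛???????????
∙⊞⊞⊛∙∘???????????
∙∘∘∙∘⊛???????????
∙≋∘∙∘∘???????????
∙∘⊛⊛⊛⊞???????????
∙≋∘∘∙????????????
∘⊞≋∙∘????????????
∘≋∙⊛⊛????????????


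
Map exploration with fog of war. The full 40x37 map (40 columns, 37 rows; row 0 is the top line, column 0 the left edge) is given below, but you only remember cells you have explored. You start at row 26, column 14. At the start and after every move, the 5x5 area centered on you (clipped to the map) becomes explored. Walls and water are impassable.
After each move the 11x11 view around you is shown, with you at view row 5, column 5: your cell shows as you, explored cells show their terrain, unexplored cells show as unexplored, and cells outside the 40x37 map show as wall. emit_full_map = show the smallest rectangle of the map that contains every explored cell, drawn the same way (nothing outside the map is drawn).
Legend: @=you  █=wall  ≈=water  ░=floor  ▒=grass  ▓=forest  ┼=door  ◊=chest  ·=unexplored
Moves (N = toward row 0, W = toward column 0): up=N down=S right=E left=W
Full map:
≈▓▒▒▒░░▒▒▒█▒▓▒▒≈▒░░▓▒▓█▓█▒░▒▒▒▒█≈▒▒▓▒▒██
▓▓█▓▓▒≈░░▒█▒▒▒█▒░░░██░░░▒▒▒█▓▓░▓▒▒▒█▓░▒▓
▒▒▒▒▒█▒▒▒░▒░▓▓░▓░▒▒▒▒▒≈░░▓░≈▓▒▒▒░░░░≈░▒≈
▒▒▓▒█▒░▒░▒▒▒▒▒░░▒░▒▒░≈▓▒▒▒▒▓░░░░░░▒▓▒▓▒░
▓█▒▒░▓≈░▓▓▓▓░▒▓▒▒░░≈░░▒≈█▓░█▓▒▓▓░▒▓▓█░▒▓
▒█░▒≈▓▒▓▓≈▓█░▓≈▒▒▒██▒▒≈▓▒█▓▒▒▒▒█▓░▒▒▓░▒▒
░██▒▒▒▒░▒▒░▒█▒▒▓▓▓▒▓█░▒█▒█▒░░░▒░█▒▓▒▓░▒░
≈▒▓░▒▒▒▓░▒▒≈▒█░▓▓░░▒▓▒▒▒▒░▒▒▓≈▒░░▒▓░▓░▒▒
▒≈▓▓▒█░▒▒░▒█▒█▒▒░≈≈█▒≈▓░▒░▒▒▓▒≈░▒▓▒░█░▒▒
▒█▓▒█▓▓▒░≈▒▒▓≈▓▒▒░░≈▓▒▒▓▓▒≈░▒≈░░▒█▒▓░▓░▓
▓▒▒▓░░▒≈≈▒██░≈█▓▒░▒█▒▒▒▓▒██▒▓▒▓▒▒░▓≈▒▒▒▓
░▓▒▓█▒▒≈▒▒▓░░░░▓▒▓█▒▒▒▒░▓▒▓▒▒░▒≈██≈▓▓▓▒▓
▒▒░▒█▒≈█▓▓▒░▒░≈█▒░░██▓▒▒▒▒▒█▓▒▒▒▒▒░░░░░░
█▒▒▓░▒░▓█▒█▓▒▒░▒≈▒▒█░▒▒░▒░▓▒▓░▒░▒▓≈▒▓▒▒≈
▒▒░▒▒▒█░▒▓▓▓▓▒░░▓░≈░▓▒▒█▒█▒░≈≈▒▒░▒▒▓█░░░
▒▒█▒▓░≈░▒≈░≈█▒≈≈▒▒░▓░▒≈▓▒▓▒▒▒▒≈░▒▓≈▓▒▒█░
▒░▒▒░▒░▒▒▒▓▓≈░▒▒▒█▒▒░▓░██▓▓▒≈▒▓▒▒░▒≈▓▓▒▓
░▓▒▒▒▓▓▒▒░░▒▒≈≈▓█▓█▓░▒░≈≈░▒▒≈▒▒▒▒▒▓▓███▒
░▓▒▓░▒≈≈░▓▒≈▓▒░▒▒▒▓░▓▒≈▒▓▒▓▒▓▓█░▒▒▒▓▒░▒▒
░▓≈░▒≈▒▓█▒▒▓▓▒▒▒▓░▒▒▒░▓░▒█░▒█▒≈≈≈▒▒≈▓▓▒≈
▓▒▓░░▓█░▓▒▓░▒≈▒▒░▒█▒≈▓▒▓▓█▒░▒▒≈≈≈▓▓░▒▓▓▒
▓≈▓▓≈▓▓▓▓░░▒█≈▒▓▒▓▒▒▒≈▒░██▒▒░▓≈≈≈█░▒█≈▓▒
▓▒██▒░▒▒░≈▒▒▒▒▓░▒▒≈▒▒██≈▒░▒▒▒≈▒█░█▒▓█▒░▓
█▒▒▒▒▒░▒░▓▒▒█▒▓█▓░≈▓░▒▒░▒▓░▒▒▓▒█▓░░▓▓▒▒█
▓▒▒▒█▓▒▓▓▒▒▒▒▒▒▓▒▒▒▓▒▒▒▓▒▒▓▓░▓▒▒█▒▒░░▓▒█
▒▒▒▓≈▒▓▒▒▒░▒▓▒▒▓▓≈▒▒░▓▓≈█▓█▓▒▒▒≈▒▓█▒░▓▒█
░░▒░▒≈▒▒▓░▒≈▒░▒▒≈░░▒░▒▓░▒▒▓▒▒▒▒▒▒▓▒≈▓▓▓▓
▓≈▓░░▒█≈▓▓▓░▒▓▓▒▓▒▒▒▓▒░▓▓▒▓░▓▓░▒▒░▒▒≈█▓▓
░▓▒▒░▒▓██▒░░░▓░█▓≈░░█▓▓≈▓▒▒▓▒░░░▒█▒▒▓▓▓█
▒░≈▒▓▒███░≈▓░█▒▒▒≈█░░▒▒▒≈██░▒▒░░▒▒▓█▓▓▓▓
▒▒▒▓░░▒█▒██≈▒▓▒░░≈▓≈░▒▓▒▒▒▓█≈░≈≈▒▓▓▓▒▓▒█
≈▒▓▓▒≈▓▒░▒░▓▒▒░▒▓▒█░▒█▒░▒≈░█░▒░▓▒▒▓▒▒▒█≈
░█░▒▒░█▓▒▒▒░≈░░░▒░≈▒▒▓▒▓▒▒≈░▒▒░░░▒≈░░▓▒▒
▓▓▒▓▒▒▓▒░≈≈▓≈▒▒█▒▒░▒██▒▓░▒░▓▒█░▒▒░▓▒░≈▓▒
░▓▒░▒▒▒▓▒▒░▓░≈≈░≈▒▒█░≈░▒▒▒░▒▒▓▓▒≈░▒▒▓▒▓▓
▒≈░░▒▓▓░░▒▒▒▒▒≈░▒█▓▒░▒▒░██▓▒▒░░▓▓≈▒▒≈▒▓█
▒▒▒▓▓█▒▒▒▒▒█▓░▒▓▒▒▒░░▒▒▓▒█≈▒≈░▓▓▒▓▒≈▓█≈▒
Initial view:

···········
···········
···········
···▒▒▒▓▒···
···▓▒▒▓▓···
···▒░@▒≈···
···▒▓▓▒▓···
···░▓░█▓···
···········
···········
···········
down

···········
···········
···▒▒▒▓▒···
···▓▒▒▓▓···
···▒░▒▒≈···
···▒▓@▒▓···
···░▓░█▓···
···░█▒▒▒···
···········
···········
···········

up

···········
···········
···········
···▒▒▒▓▒···
···▓▒▒▓▓···
···▒░@▒≈···
···▒▓▓▒▓···
···░▓░█▓···
···░█▒▒▒···
···········
···········

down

···········
···········
···▒▒▒▓▒···
···▓▒▒▓▓···
···▒░▒▒≈···
···▒▓@▒▓···
···░▓░█▓···
···░█▒▒▒···
···········
···········
···········

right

···········
···········
··▒▒▒▓▒····
··▓▒▒▓▓≈···
··▒░▒▒≈░···
··▒▓▓@▓▒···
··░▓░█▓≈···
··░█▒▒▒≈···
···········
···········
···········

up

···········
···········
···········
··▒▒▒▓▒▒···
··▓▒▒▓▓≈···
··▒░▒@≈░···
··▒▓▓▒▓▒···
··░▓░█▓≈···
··░█▒▒▒≈···
···········
···········

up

···········
···········
···········
···▒▓█▓░···
··▒▒▒▓▒▒···
··▓▒▒@▓≈···
··▒░▒▒≈░···
··▒▓▓▒▓▒···
··░▓░█▓≈···
··░█▒▒▒≈···
···········

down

···········
···········
···▒▓█▓░···
··▒▒▒▓▒▒···
··▓▒▒▓▓≈···
··▒░▒@≈░···
··▒▓▓▒▓▒···
··░▓░█▓≈···
··░█▒▒▒≈···
···········
···········

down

···········
···▒▓█▓░···
··▒▒▒▓▒▒···
··▓▒▒▓▓≈···
··▒░▒▒≈░···
··▒▓▓@▓▒···
··░▓░█▓≈···
··░█▒▒▒≈···
···········
···········
···········

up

···········
···········
···▒▓█▓░···
··▒▒▒▓▒▒···
··▓▒▒▓▓≈···
··▒░▒@≈░···
··▒▓▓▒▓▒···
··░▓░█▓≈···
··░█▒▒▒≈···
···········
···········

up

···········
···········
···········
···▒▓█▓░···
··▒▒▒▓▒▒···
··▓▒▒@▓≈···
··▒░▒▒≈░···
··▒▓▓▒▓▒···
··░▓░█▓≈···
··░█▒▒▒≈···
···········

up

···········
···········
···········
···▒▓░▒▒···
···▒▓█▓░···
··▒▒▒@▒▒···
··▓▒▒▓▓≈···
··▒░▒▒≈░···
··▒▓▓▒▓▒···
··░▓░█▓≈···
··░█▒▒▒≈···

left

···········
···········
···········
···▒▒▓░▒▒··
···█▒▓█▓░··
···▒▒@▓▒▒··
···▓▒▒▓▓≈··
···▒░▒▒≈░··
···▒▓▓▒▓▒··
···░▓░█▓≈··
···░█▒▒▒≈··

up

···········
···········
···········
···█≈▒▓▒···
···▒▒▓░▒▒··
···█▒@█▓░··
···▒▒▒▓▒▒··
···▓▒▒▓▓≈··
···▒░▒▒≈░··
···▒▓▓▒▓▒··
···░▓░█▓≈··

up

···········
···········
···········
···▒≈▒▒░···
···█≈▒▓▒···
···▒▒@░▒▒··
···█▒▓█▓░··
···▒▒▒▓▒▒··
···▓▒▒▓▓≈··
···▒░▒▒≈░··
···▒▓▓▒▓▒··

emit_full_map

▒≈▒▒░·
█≈▒▓▒·
▒▒@░▒▒
█▒▓█▓░
▒▒▒▓▒▒
▓▒▒▓▓≈
▒░▒▒≈░
▒▓▓▒▓▒
░▓░█▓≈
░█▒▒▒≈

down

···········
···········
···▒≈▒▒░···
···█≈▒▓▒···
···▒▒▓░▒▒··
···█▒@█▓░··
···▒▒▒▓▒▒··
···▓▒▒▓▓≈··
···▒░▒▒≈░··
···▒▓▓▒▓▒··
···░▓░█▓≈··

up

···········
···········
···········
···▒≈▒▒░···
···█≈▒▓▒···
···▒▒@░▒▒··
···█▒▓█▓░··
···▒▒▒▓▒▒··
···▓▒▒▓▓≈··
···▒░▒▒≈░··
···▒▓▓▒▓▒··

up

···········
···········
···········
···▓▒▒▒▓···
···▒≈▒▒░···
···█≈@▓▒···
···▒▒▓░▒▒··
···█▒▓█▓░··
···▒▒▒▓▒▒··
···▓▒▒▓▓≈··
···▒░▒▒≈░··

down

···········
···········
···▓▒▒▒▓···
···▒≈▒▒░···
···█≈▒▓▒···
···▒▒@░▒▒··
···█▒▓█▓░··
···▒▒▒▓▒▒··
···▓▒▒▓▓≈··
···▒░▒▒≈░··
···▒▓▓▒▓▒··

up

···········
···········
···········
···▓▒▒▒▓···
···▒≈▒▒░···
···█≈@▓▒···
···▒▒▓░▒▒··
···█▒▓█▓░··
···▒▒▒▓▒▒··
···▓▒▒▓▓≈··
···▒░▒▒≈░··

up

···········
···········
···········
···▓▒░▒▒···
···▓▒▒▒▓···
···▒≈@▒░···
···█≈▒▓▒···
···▒▒▓░▒▒··
···█▒▓█▓░··
···▒▒▒▓▒▒··
···▓▒▒▓▓≈··

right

···········
···········
···········
··▓▒░▒▒▒···
··▓▒▒▒▓░···
··▒≈▒@░▒···
··█≈▒▓▒▓···
··▒▒▓░▒▒···
··█▒▓█▓░···
··▒▒▒▓▒▒···
··▓▒▒▓▓≈···

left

···········
···········
···········
···▓▒░▒▒▒··
···▓▒▒▒▓░··
···▒≈@▒░▒··
···█≈▒▓▒▓··
···▒▒▓░▒▒··
···█▒▓█▓░··
···▒▒▒▓▒▒··
···▓▒▒▓▓≈··

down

···········
···········
···▓▒░▒▒▒··
···▓▒▒▒▓░··
···▒≈▒▒░▒··
···█≈@▓▒▓··
···▒▒▓░▒▒··
···█▒▓█▓░··
···▒▒▒▓▒▒··
···▓▒▒▓▓≈··
···▒░▒▒≈░··

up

···········
···········
···········
···▓▒░▒▒▒··
···▓▒▒▒▓░··
···▒≈@▒░▒··
···█≈▒▓▒▓··
···▒▒▓░▒▒··
···█▒▓█▓░··
···▒▒▒▓▒▒··
···▓▒▒▓▓≈··

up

···········
···········
···········
···▒≈≈▓█···
···▓▒░▒▒▒··
···▓▒@▒▓░··
···▒≈▒▒░▒··
···█≈▒▓▒▓··
···▒▒▓░▒▒··
···█▒▓█▓░··
···▒▒▒▓▒▒··

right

···········
···········
···········
··▒≈≈▓█▓···
··▓▒░▒▒▒···
··▓▒▒@▓░···
··▒≈▒▒░▒···
··█≈▒▓▒▓···
··▒▒▓░▒▒···
··█▒▓█▓░···
··▒▒▒▓▒▒···

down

···········
···········
··▒≈≈▓█▓···
··▓▒░▒▒▒···
··▓▒▒▒▓░···
··▒≈▒@░▒···
··█≈▒▓▒▓···
··▒▒▓░▒▒···
··█▒▓█▓░···
··▒▒▒▓▒▒···
··▓▒▒▓▓≈···

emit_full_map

▒≈≈▓█▓
▓▒░▒▒▒
▓▒▒▒▓░
▒≈▒@░▒
█≈▒▓▒▓
▒▒▓░▒▒
█▒▓█▓░
▒▒▒▓▒▒
▓▒▒▓▓≈
▒░▒▒≈░
▒▓▓▒▓▒
░▓░█▓≈
░█▒▒▒≈


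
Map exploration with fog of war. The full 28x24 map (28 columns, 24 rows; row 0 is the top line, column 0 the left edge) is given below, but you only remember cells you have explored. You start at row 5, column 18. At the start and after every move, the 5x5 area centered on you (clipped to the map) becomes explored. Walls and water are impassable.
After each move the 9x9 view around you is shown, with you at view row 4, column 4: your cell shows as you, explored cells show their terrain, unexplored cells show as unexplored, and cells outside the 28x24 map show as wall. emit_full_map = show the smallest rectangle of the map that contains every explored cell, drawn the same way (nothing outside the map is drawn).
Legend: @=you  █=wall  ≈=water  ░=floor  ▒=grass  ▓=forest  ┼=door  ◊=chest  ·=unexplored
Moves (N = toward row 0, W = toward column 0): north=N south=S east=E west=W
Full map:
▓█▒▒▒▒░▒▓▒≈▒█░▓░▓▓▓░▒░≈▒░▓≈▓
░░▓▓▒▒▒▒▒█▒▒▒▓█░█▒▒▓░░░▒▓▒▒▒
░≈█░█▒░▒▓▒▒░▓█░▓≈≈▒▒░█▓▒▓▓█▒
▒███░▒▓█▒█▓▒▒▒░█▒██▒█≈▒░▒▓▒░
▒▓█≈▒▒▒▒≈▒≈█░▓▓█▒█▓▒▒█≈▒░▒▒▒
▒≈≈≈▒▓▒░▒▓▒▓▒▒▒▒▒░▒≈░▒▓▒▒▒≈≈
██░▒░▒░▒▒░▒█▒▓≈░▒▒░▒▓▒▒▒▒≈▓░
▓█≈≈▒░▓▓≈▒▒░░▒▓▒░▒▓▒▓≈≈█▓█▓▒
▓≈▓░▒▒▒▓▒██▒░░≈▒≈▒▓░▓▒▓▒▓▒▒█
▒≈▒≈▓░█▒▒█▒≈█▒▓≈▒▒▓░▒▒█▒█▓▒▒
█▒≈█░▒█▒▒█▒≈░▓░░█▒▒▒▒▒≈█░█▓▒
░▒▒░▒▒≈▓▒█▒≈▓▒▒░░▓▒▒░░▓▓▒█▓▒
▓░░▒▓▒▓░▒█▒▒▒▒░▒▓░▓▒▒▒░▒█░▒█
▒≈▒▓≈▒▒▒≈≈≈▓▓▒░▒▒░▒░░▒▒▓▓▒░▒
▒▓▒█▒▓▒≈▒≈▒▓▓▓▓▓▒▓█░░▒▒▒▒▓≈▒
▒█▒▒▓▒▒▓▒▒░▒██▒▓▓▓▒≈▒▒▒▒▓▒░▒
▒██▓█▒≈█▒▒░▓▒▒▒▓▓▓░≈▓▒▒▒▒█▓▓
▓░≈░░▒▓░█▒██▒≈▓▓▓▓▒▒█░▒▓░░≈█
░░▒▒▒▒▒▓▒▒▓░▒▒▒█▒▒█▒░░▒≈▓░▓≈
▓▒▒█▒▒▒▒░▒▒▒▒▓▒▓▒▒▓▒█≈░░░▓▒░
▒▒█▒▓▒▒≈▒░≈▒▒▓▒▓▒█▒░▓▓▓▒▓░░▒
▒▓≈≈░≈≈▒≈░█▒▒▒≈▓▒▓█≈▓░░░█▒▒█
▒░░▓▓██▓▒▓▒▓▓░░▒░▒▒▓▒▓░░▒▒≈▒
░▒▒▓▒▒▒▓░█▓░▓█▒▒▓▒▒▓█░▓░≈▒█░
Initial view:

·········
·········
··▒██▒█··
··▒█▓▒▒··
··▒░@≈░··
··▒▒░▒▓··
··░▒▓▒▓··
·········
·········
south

·········
··▒██▒█··
··▒█▓▒▒··
··▒░▒≈░··
··▒▒@▒▓··
··░▒▓▒▓··
··≈▒▓░▓··
·········
·········

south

··▒██▒█··
··▒█▓▒▒··
··▒░▒≈░··
··▒▒░▒▓··
··░▒@▒▓··
··≈▒▓░▓··
··▒▒▓░▒··
·········
·········

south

··▒█▓▒▒··
··▒░▒≈░··
··▒▒░▒▓··
··░▒▓▒▓··
··≈▒@░▓··
··▒▒▓░▒··
··█▒▒▒▒··
·········
·········

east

·▒█▓▒▒···
·▒░▒≈░···
·▒▒░▒▓▒··
·░▒▓▒▓≈··
·≈▒▓@▓▒··
·▒▒▓░▒▒··
·█▒▒▒▒▒··
·········
·········

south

·▒░▒≈░···
·▒▒░▒▓▒··
·░▒▓▒▓≈··
·≈▒▓░▓▒··
·▒▒▓@▒▒··
·█▒▒▒▒▒··
··▓▒▒░░··
·········
·········

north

·▒█▓▒▒···
·▒░▒≈░···
·▒▒░▒▓▒··
·░▒▓▒▓≈··
·≈▒▓@▓▒··
·▒▒▓░▒▒··
·█▒▒▒▒▒··
··▓▒▒░░··
·········

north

·▒██▒█···
·▒█▓▒▒···
·▒░▒≈░▒··
·▒▒░▒▓▒··
·░▒▓@▓≈··
·≈▒▓░▓▒··
·▒▒▓░▒▒··
·█▒▒▒▒▒··
··▓▒▒░░··

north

·········
·▒██▒█···
·▒█▓▒▒█··
·▒░▒≈░▒··
·▒▒░@▓▒··
·░▒▓▒▓≈··
·≈▒▓░▓▒··
·▒▒▓░▒▒··
·█▒▒▒▒▒··

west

·········
··▒██▒█··
··▒█▓▒▒█·
··▒░▒≈░▒·
··▒▒@▒▓▒·
··░▒▓▒▓≈·
··≈▒▓░▓▒·
··▒▒▓░▒▒·
··█▒▒▒▒▒·

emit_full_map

▒██▒█·
▒█▓▒▒█
▒░▒≈░▒
▒▒@▒▓▒
░▒▓▒▓≈
≈▒▓░▓▒
▒▒▓░▒▒
█▒▒▒▒▒
·▓▒▒░░

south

··▒██▒█··
··▒█▓▒▒█·
··▒░▒≈░▒·
··▒▒░▒▓▒·
··░▒@▒▓≈·
··≈▒▓░▓▒·
··▒▒▓░▒▒·
··█▒▒▒▒▒·
···▓▒▒░░·

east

·▒██▒█···
·▒█▓▒▒█··
·▒░▒≈░▒··
·▒▒░▒▓▒··
·░▒▓@▓≈··
·≈▒▓░▓▒··
·▒▒▓░▒▒··
·█▒▒▒▒▒··
··▓▒▒░░··

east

▒██▒█····
▒█▓▒▒█···
▒░▒≈░▒▓··
▒▒░▒▓▒▒··
░▒▓▒@≈≈··
≈▒▓░▓▒▓··
▒▒▓░▒▒█··
█▒▒▒▒▒···
·▓▒▒░░···

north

·········
▒██▒█····
▒█▓▒▒█≈··
▒░▒≈░▒▓··
▒▒░▒@▒▒··
░▒▓▒▓≈≈··
≈▒▓░▓▒▓··
▒▒▓░▒▒█··
█▒▒▒▒▒···

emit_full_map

▒██▒█··
▒█▓▒▒█≈
▒░▒≈░▒▓
▒▒░▒@▒▒
░▒▓▒▓≈≈
≈▒▓░▓▒▓
▒▒▓░▒▒█
█▒▒▒▒▒·
·▓▒▒░░·

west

·········
·▒██▒█···
·▒█▓▒▒█≈·
·▒░▒≈░▒▓·
·▒▒░@▓▒▒·
·░▒▓▒▓≈≈·
·≈▒▓░▓▒▓·
·▒▒▓░▒▒█·
·█▒▒▒▒▒··

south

·▒██▒█···
·▒█▓▒▒█≈·
·▒░▒≈░▒▓·
·▒▒░▒▓▒▒·
·░▒▓@▓≈≈·
·≈▒▓░▓▒▓·
·▒▒▓░▒▒█·
·█▒▒▒▒▒··
··▓▒▒░░··

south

·▒█▓▒▒█≈·
·▒░▒≈░▒▓·
·▒▒░▒▓▒▒·
·░▒▓▒▓≈≈·
·≈▒▓@▓▒▓·
·▒▒▓░▒▒█·
·█▒▒▒▒▒··
··▓▒▒░░··
·········

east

▒█▓▒▒█≈··
▒░▒≈░▒▓··
▒▒░▒▓▒▒··
░▒▓▒▓≈≈··
≈▒▓░@▒▓··
▒▒▓░▒▒█··
█▒▒▒▒▒≈··
·▓▒▒░░···
·········

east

█▓▒▒█≈···
░▒≈░▒▓···
▒░▒▓▒▒▒··
▒▓▒▓≈≈█··
▒▓░▓@▓▒··
▒▓░▒▒█▒··
▒▒▒▒▒≈█··
▓▒▒░░····
·········

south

░▒≈░▒▓···
▒░▒▓▒▒▒··
▒▓▒▓≈≈█··
▒▓░▓▒▓▒··
▒▓░▒@█▒··
▒▒▒▒▒≈█··
▓▒▒░░▓▓··
·········
·········

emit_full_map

▒██▒█···
▒█▓▒▒█≈·
▒░▒≈░▒▓·
▒▒░▒▓▒▒▒
░▒▓▒▓≈≈█
≈▒▓░▓▒▓▒
▒▒▓░▒@█▒
█▒▒▒▒▒≈█
·▓▒▒░░▓▓

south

▒░▒▓▒▒▒··
▒▓▒▓≈≈█··
▒▓░▓▒▓▒··
▒▓░▒▒█▒··
▒▒▒▒@≈█··
▓▒▒░░▓▓··
··▒▒▒░▒··
·········
·········

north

░▒≈░▒▓···
▒░▒▓▒▒▒··
▒▓▒▓≈≈█··
▒▓░▓▒▓▒··
▒▓░▒@█▒··
▒▒▒▒▒≈█··
▓▒▒░░▓▓··
··▒▒▒░▒··
·········

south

▒░▒▓▒▒▒··
▒▓▒▓≈≈█··
▒▓░▓▒▓▒··
▒▓░▒▒█▒··
▒▒▒▒@≈█··
▓▒▒░░▓▓··
··▒▒▒░▒··
·········
·········

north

░▒≈░▒▓···
▒░▒▓▒▒▒··
▒▓▒▓≈≈█··
▒▓░▓▒▓▒··
▒▓░▒@█▒··
▒▒▒▒▒≈█··
▓▒▒░░▓▓··
··▒▒▒░▒··
·········

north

█▓▒▒█≈···
░▒≈░▒▓···
▒░▒▓▒▒▒··
▒▓▒▓≈≈█··
▒▓░▓@▓▒··
▒▓░▒▒█▒··
▒▒▒▒▒≈█··
▓▒▒░░▓▓··
··▒▒▒░▒··

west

▒█▓▒▒█≈··
▒░▒≈░▒▓··
▒▒░▒▓▒▒▒·
░▒▓▒▓≈≈█·
≈▒▓░@▒▓▒·
▒▒▓░▒▒█▒·
█▒▒▒▒▒≈█·
·▓▒▒░░▓▓·
···▒▒▒░▒·

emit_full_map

▒██▒█···
▒█▓▒▒█≈·
▒░▒≈░▒▓·
▒▒░▒▓▒▒▒
░▒▓▒▓≈≈█
≈▒▓░@▒▓▒
▒▒▓░▒▒█▒
█▒▒▒▒▒≈█
·▓▒▒░░▓▓
···▒▒▒░▒


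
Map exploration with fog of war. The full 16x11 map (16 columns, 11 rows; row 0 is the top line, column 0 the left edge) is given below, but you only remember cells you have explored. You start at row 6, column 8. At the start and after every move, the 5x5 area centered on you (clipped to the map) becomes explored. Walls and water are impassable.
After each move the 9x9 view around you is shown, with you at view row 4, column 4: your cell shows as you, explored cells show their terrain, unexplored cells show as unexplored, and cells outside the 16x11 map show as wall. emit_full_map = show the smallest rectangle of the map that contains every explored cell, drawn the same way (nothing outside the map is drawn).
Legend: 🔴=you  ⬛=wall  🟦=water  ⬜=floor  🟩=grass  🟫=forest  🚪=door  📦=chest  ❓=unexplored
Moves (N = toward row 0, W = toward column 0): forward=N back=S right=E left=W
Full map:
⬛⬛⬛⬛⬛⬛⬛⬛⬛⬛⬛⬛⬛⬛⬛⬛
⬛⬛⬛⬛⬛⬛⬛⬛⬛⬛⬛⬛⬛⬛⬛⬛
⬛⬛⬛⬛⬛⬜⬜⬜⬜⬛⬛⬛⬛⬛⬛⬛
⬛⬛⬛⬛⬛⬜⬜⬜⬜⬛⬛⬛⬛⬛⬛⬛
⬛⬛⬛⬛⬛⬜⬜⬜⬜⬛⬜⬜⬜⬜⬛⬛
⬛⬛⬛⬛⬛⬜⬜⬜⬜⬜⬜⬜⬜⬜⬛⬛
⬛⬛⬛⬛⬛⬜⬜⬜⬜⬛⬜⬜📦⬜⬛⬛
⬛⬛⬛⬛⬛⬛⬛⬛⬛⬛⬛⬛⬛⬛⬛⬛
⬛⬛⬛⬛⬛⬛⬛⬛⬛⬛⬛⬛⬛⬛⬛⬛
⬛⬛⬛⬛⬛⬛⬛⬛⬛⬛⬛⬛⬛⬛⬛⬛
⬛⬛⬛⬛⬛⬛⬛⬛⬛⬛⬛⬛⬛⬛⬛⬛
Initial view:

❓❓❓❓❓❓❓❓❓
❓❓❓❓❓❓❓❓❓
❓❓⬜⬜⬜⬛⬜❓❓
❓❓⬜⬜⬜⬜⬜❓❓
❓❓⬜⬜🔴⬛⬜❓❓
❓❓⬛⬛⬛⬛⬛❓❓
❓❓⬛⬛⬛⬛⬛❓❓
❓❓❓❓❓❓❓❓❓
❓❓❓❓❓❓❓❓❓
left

❓❓❓❓❓❓❓❓❓
❓❓❓❓❓❓❓❓❓
❓❓⬜⬜⬜⬜⬛⬜❓
❓❓⬜⬜⬜⬜⬜⬜❓
❓❓⬜⬜🔴⬜⬛⬜❓
❓❓⬛⬛⬛⬛⬛⬛❓
❓❓⬛⬛⬛⬛⬛⬛❓
❓❓❓❓❓❓❓❓❓
❓❓❓❓❓❓❓❓❓

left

❓❓❓❓❓❓❓❓❓
❓❓❓❓❓❓❓❓❓
❓❓⬛⬜⬜⬜⬜⬛⬜
❓❓⬛⬜⬜⬜⬜⬜⬜
❓❓⬛⬜🔴⬜⬜⬛⬜
❓❓⬛⬛⬛⬛⬛⬛⬛
❓❓⬛⬛⬛⬛⬛⬛⬛
❓❓❓❓❓❓❓❓❓
❓❓❓❓❓❓❓❓❓

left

❓❓❓❓❓❓❓❓❓
❓❓❓❓❓❓❓❓❓
❓❓⬛⬛⬜⬜⬜⬜⬛
❓❓⬛⬛⬜⬜⬜⬜⬜
❓❓⬛⬛🔴⬜⬜⬜⬛
❓❓⬛⬛⬛⬛⬛⬛⬛
❓❓⬛⬛⬛⬛⬛⬛⬛
❓❓❓❓❓❓❓❓❓
❓❓❓❓❓❓❓❓❓

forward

❓❓❓❓❓❓❓❓❓
❓❓❓❓❓❓❓❓❓
❓❓⬛⬛⬜⬜⬜❓❓
❓❓⬛⬛⬜⬜⬜⬜⬛
❓❓⬛⬛🔴⬜⬜⬜⬜
❓❓⬛⬛⬜⬜⬜⬜⬛
❓❓⬛⬛⬛⬛⬛⬛⬛
❓❓⬛⬛⬛⬛⬛⬛⬛
❓❓❓❓❓❓❓❓❓

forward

❓❓❓❓❓❓❓❓❓
❓❓❓❓❓❓❓❓❓
❓❓⬛⬛⬜⬜⬜❓❓
❓❓⬛⬛⬜⬜⬜❓❓
❓❓⬛⬛🔴⬜⬜⬜⬛
❓❓⬛⬛⬜⬜⬜⬜⬜
❓❓⬛⬛⬜⬜⬜⬜⬛
❓❓⬛⬛⬛⬛⬛⬛⬛
❓❓⬛⬛⬛⬛⬛⬛⬛

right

❓❓❓❓❓❓❓❓❓
❓❓❓❓❓❓❓❓❓
❓⬛⬛⬜⬜⬜⬜❓❓
❓⬛⬛⬜⬜⬜⬜❓❓
❓⬛⬛⬜🔴⬜⬜⬛⬜
❓⬛⬛⬜⬜⬜⬜⬜⬜
❓⬛⬛⬜⬜⬜⬜⬛⬜
❓⬛⬛⬛⬛⬛⬛⬛⬛
❓⬛⬛⬛⬛⬛⬛⬛⬛

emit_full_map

⬛⬛⬜⬜⬜⬜❓❓
⬛⬛⬜⬜⬜⬜❓❓
⬛⬛⬜🔴⬜⬜⬛⬜
⬛⬛⬜⬜⬜⬜⬜⬜
⬛⬛⬜⬜⬜⬜⬛⬜
⬛⬛⬛⬛⬛⬛⬛⬛
⬛⬛⬛⬛⬛⬛⬛⬛

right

❓❓❓❓❓❓❓❓❓
❓❓❓❓❓❓❓❓❓
⬛⬛⬜⬜⬜⬜⬛❓❓
⬛⬛⬜⬜⬜⬜⬛❓❓
⬛⬛⬜⬜🔴⬜⬛⬜❓
⬛⬛⬜⬜⬜⬜⬜⬜❓
⬛⬛⬜⬜⬜⬜⬛⬜❓
⬛⬛⬛⬛⬛⬛⬛⬛❓
⬛⬛⬛⬛⬛⬛⬛⬛❓

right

❓❓❓❓❓❓❓❓❓
❓❓❓❓❓❓❓❓❓
⬛⬜⬜⬜⬜⬛⬛❓❓
⬛⬜⬜⬜⬜⬛⬛❓❓
⬛⬜⬜⬜🔴⬛⬜❓❓
⬛⬜⬜⬜⬜⬜⬜❓❓
⬛⬜⬜⬜⬜⬛⬜❓❓
⬛⬛⬛⬛⬛⬛⬛❓❓
⬛⬛⬛⬛⬛⬛⬛❓❓

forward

⬛⬛⬛⬛⬛⬛⬛⬛⬛
❓❓❓❓❓❓❓❓❓
❓❓⬛⬛⬛⬛⬛❓❓
⬛⬜⬜⬜⬜⬛⬛❓❓
⬛⬜⬜⬜🔴⬛⬛❓❓
⬛⬜⬜⬜⬜⬛⬜❓❓
⬛⬜⬜⬜⬜⬜⬜❓❓
⬛⬜⬜⬜⬜⬛⬜❓❓
⬛⬛⬛⬛⬛⬛⬛❓❓

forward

⬛⬛⬛⬛⬛⬛⬛⬛⬛
⬛⬛⬛⬛⬛⬛⬛⬛⬛
❓❓⬛⬛⬛⬛⬛❓❓
❓❓⬛⬛⬛⬛⬛❓❓
⬛⬜⬜⬜🔴⬛⬛❓❓
⬛⬜⬜⬜⬜⬛⬛❓❓
⬛⬜⬜⬜⬜⬛⬜❓❓
⬛⬜⬜⬜⬜⬜⬜❓❓
⬛⬜⬜⬜⬜⬛⬜❓❓

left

⬛⬛⬛⬛⬛⬛⬛⬛⬛
⬛⬛⬛⬛⬛⬛⬛⬛⬛
❓❓⬛⬛⬛⬛⬛⬛❓
❓❓⬛⬛⬛⬛⬛⬛❓
⬛⬛⬜⬜🔴⬜⬛⬛❓
⬛⬛⬜⬜⬜⬜⬛⬛❓
⬛⬛⬜⬜⬜⬜⬛⬜❓
⬛⬛⬜⬜⬜⬜⬜⬜❓
⬛⬛⬜⬜⬜⬜⬛⬜❓

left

⬛⬛⬛⬛⬛⬛⬛⬛⬛
⬛⬛⬛⬛⬛⬛⬛⬛⬛
❓❓⬛⬛⬛⬛⬛⬛⬛
❓❓⬛⬛⬛⬛⬛⬛⬛
❓⬛⬛⬜🔴⬜⬜⬛⬛
❓⬛⬛⬜⬜⬜⬜⬛⬛
❓⬛⬛⬜⬜⬜⬜⬛⬜
❓⬛⬛⬜⬜⬜⬜⬜⬜
❓⬛⬛⬜⬜⬜⬜⬛⬜

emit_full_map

❓⬛⬛⬛⬛⬛⬛⬛
❓⬛⬛⬛⬛⬛⬛⬛
⬛⬛⬜🔴⬜⬜⬛⬛
⬛⬛⬜⬜⬜⬜⬛⬛
⬛⬛⬜⬜⬜⬜⬛⬜
⬛⬛⬜⬜⬜⬜⬜⬜
⬛⬛⬜⬜⬜⬜⬛⬜
⬛⬛⬛⬛⬛⬛⬛⬛
⬛⬛⬛⬛⬛⬛⬛⬛

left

⬛⬛⬛⬛⬛⬛⬛⬛⬛
⬛⬛⬛⬛⬛⬛⬛⬛⬛
❓❓⬛⬛⬛⬛⬛⬛⬛
❓❓⬛⬛⬛⬛⬛⬛⬛
❓❓⬛⬛🔴⬜⬜⬜⬛
❓❓⬛⬛⬜⬜⬜⬜⬛
❓❓⬛⬛⬜⬜⬜⬜⬛
❓❓⬛⬛⬜⬜⬜⬜⬜
❓❓⬛⬛⬜⬜⬜⬜⬛

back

⬛⬛⬛⬛⬛⬛⬛⬛⬛
❓❓⬛⬛⬛⬛⬛⬛⬛
❓❓⬛⬛⬛⬛⬛⬛⬛
❓❓⬛⬛⬜⬜⬜⬜⬛
❓❓⬛⬛🔴⬜⬜⬜⬛
❓❓⬛⬛⬜⬜⬜⬜⬛
❓❓⬛⬛⬜⬜⬜⬜⬜
❓❓⬛⬛⬜⬜⬜⬜⬛
❓❓⬛⬛⬛⬛⬛⬛⬛

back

❓❓⬛⬛⬛⬛⬛⬛⬛
❓❓⬛⬛⬛⬛⬛⬛⬛
❓❓⬛⬛⬜⬜⬜⬜⬛
❓❓⬛⬛⬜⬜⬜⬜⬛
❓❓⬛⬛🔴⬜⬜⬜⬛
❓❓⬛⬛⬜⬜⬜⬜⬜
❓❓⬛⬛⬜⬜⬜⬜⬛
❓❓⬛⬛⬛⬛⬛⬛⬛
❓❓⬛⬛⬛⬛⬛⬛⬛

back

❓❓⬛⬛⬛⬛⬛⬛⬛
❓❓⬛⬛⬜⬜⬜⬜⬛
❓❓⬛⬛⬜⬜⬜⬜⬛
❓❓⬛⬛⬜⬜⬜⬜⬛
❓❓⬛⬛🔴⬜⬜⬜⬜
❓❓⬛⬛⬜⬜⬜⬜⬛
❓❓⬛⬛⬛⬛⬛⬛⬛
❓❓⬛⬛⬛⬛⬛⬛⬛
❓❓❓❓❓❓❓❓❓

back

❓❓⬛⬛⬜⬜⬜⬜⬛
❓❓⬛⬛⬜⬜⬜⬜⬛
❓❓⬛⬛⬜⬜⬜⬜⬛
❓❓⬛⬛⬜⬜⬜⬜⬜
❓❓⬛⬛🔴⬜⬜⬜⬛
❓❓⬛⬛⬛⬛⬛⬛⬛
❓❓⬛⬛⬛⬛⬛⬛⬛
❓❓❓❓❓❓❓❓❓
❓❓❓❓❓❓❓❓❓

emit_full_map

⬛⬛⬛⬛⬛⬛⬛⬛
⬛⬛⬛⬛⬛⬛⬛⬛
⬛⬛⬜⬜⬜⬜⬛⬛
⬛⬛⬜⬜⬜⬜⬛⬛
⬛⬛⬜⬜⬜⬜⬛⬜
⬛⬛⬜⬜⬜⬜⬜⬜
⬛⬛🔴⬜⬜⬜⬛⬜
⬛⬛⬛⬛⬛⬛⬛⬛
⬛⬛⬛⬛⬛⬛⬛⬛
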